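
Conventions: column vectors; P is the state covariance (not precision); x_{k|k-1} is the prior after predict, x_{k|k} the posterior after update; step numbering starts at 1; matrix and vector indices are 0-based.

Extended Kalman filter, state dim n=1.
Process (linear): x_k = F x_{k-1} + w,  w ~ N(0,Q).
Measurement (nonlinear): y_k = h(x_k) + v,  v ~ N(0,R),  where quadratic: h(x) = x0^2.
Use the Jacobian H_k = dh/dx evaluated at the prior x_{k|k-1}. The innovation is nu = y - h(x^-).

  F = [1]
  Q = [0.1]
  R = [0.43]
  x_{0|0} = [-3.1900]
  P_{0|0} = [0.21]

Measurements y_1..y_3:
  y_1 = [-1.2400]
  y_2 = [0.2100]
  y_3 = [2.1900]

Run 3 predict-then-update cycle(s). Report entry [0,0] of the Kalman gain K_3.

step 1: x^-=[-3.1900]  P^-=[0.3100]  H_jac=[-6.3800]  S=[13.0484]  K=[-0.1516]  nu=[-11.4161]  x^+=[-1.4596]  P^+=[0.0102]
step 2: x^-=[-1.4596]  P^-=[0.1102]  H_jac=[-2.9192]  S=[1.3692]  K=[-0.2350]  nu=[-1.9205]  x^+=[-1.0083]  P^+=[0.0346]
step 3: x^-=[-1.0083]  P^-=[0.1346]  H_jac=[-2.0167]  S=[0.9775]  K=[-0.2777]  nu=[1.1732]  x^+=[-1.3342]  P^+=[0.0592]

K[0,0] = -0.2777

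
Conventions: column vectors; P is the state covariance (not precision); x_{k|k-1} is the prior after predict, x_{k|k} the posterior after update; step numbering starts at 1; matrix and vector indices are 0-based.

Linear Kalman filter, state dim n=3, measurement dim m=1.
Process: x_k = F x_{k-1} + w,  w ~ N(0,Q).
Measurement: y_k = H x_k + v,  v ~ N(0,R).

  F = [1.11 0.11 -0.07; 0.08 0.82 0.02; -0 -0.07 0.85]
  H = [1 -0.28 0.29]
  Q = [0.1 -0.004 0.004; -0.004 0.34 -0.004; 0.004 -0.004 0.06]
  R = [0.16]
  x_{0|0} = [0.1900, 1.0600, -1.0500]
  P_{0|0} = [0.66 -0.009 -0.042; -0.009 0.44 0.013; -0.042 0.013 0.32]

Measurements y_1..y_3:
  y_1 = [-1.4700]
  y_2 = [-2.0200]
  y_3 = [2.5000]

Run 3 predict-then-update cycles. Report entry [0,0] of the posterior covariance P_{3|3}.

P_post[0,0] = 0.2211

step 1: x^-=[0.4010, 0.8634, -0.9667]  P^-=[0.9242 0.0842 -0.0561; 0.0842 0.6393 -0.0176; -0.0561 -0.0176 0.2918]  S=[1.0821]  K=[0.8173; -0.0924; 0.0309]  nu=[-1.3489]  x^+=[-0.7015, 0.9880, -1.0084]  P^+=[0.2014 0.1658 -0.0834; 0.1658 0.6301 -0.0145; -0.0834 -0.0145 0.2908]
step 2: x^-=[-0.5994, 0.7339, -0.9263]  P^-=[0.4109 0.2221 -0.1112; 0.2221 0.7861 -0.0519; -0.1112 -0.0519 0.2749]  S=[0.4752]  K=[0.6659; -0.0274; -0.0356]  nu=[-0.9465]  x^+=[-1.2297, 0.7598, -0.8926]  P^+=[0.2002 0.2308 -0.0999; 0.2308 0.7857 -0.0524; -0.0999 -0.0524 0.2743]
step 3: x^-=[-1.2189, 0.5068, -0.8119]  P^-=[0.4302 0.2976 -0.1357; 0.2976 0.8980 -0.0890; -0.1357 -0.0890 0.2683]  S=[0.4522]  K=[0.6800; 0.0451; -0.0730]  nu=[4.0963]  x^+=[1.5664, 0.6915, -1.1110]  P^+=[0.2211 0.2837 -0.1133; 0.2837 0.8970 -0.0875; -0.1133 -0.0875 0.2658]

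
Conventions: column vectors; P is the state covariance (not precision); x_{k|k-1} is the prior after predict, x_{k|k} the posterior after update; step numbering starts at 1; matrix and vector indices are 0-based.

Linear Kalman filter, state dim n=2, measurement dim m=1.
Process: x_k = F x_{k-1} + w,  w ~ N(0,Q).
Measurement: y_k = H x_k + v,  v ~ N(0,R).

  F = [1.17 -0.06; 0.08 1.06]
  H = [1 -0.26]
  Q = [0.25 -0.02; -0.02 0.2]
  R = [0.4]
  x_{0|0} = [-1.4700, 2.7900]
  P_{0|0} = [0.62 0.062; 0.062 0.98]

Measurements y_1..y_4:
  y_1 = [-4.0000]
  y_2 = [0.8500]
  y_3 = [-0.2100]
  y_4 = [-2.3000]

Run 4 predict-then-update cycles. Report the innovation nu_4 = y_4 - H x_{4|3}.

step 1: x^-=[-1.8873, 2.8398]  P^-=[1.0935 0.0523; 0.0523 1.3156]  S=[1.5553]  K=[0.6944; -0.1863]  nu=[-1.3744]  x^+=[-2.8416, 3.0959]  P^+=[0.3437 0.2535; 0.2535 1.2616]
step 2: x^-=[-3.5104, 3.0543]  P^-=[0.6894 0.2451; 0.2451 1.6628]  S=[1.0743]  K=[0.5824; -0.1743]  nu=[5.1545]  x^+=[-0.5086, 2.1560]  P^+=[0.3250 0.3541; 0.3541 1.6301]
step 3: x^-=[-0.7244, 2.2447]  P^-=[0.6511 0.3442; 0.3442 2.0938]  S=[1.0136]  K=[0.5540; -0.1975]  nu=[1.0980]  x^+=[-0.1161, 2.0279]  P^+=[0.3399 0.4551; 0.4551 2.0542]
step 4: x^-=[-0.2575, 2.1403]  P^-=[0.6588 0.4434; 0.4434 2.5875]  S=[1.0032]  K=[0.5418; -0.2286]  nu=[-1.4861]  x^+=[-1.0627, 2.4800]  P^+=[0.3643 0.5677; 0.5677 2.5351]

innov = [-1.4861]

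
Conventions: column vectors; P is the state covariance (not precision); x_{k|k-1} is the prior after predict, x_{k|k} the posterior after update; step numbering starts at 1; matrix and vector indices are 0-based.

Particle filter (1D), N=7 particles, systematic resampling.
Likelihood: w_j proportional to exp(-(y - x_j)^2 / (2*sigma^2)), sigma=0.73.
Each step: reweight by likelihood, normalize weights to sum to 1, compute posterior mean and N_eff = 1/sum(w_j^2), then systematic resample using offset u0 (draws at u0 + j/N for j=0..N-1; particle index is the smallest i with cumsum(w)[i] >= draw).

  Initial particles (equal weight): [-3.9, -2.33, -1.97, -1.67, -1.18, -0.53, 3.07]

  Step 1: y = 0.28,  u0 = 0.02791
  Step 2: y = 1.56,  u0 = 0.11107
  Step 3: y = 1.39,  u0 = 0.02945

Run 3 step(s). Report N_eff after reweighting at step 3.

N_eff = 7.0000

step 1: w=[0.0000, 0.0023, 0.0121, 0.0395, 0.1893, 0.7558, 0.0009]  mean=-0.7163  Neff=1.6425  idx=[3, 4, 5, 5, 5, 5, 5]
step 2: w=[0.0007, 0.0104, 0.1978, 0.1978, 0.1978, 0.1978, 0.1978]  mean=-0.5375  Neff=5.1097  idx=[2, 3, 3, 4, 5, 6, 6]
step 3: w=[0.1429, 0.1429, 0.1429, 0.1429, 0.1429, 0.1429, 0.1429]  mean=-0.5300  Neff=7.0000  idx=[0, 1, 2, 3, 4, 5, 6]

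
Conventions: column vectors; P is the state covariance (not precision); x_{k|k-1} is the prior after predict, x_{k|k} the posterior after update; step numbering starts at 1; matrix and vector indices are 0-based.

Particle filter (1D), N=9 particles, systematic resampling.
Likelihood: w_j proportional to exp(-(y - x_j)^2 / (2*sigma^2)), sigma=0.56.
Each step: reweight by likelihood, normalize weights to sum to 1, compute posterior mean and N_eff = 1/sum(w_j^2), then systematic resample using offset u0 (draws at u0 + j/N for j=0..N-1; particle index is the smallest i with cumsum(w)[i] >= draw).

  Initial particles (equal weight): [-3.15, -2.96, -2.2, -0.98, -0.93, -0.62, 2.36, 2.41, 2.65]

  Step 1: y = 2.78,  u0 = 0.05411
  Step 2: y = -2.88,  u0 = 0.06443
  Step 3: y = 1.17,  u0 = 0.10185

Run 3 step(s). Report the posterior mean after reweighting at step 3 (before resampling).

step 1: w=[0.0000, 0.0000, 0.0000, 0.0000, 0.0000, 0.0000, 0.2981, 0.3175, 0.3844]  mean=2.4874  Neff=2.9635  idx=[6, 6, 6, 7, 7, 7, 8, 8, 8]
step 2: w=[0.2317, 0.2317, 0.2317, 0.1001, 0.1001, 0.1001, 0.0016, 0.0016, 0.0016]  mean=2.3764  Neff=5.2339  idx=[0, 0, 1, 1, 2, 2, 3, 4, 5]
step 3: w=[0.1180, 0.1180, 0.1180, 0.1180, 0.1180, 0.1180, 0.0973, 0.0973, 0.0973]  mean=2.3746  Neff=8.9305  idx=[0, 1, 2, 3, 4, 5, 6, 7, 8]

post_mean = 2.3746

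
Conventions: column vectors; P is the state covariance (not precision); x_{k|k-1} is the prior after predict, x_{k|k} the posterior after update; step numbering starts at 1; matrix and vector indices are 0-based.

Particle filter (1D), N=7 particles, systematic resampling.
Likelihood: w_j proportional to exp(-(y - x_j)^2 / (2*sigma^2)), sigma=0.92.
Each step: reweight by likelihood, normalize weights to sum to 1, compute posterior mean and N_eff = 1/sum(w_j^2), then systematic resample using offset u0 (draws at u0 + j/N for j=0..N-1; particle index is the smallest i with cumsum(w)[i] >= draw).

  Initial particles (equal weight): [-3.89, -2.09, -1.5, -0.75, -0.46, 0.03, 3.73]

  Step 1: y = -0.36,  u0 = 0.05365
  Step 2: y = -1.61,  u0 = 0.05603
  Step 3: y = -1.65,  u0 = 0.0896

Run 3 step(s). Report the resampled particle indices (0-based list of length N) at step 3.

step 1: w=[0.0002, 0.0494, 0.1342, 0.2644, 0.2875, 0.2644, 0.0000]  mean=-0.6277  Neff=4.1172  idx=[2, 3, 3, 4, 4, 5, 5]
step 2: w=[0.2751, 0.1790, 0.1790, 0.1269, 0.1269, 0.0566, 0.0566]  mean=-0.7945  Neff=5.6064  idx=[0, 0, 1, 2, 2, 4, 5]
step 3: w=[0.2215, 0.2215, 0.1391, 0.1391, 0.1391, 0.0972, 0.0424]  mean=-1.0210  Neff=5.9719  idx=[0, 1, 1, 2, 3, 4, 5]

resampled_idx = [0, 1, 1, 2, 3, 4, 5]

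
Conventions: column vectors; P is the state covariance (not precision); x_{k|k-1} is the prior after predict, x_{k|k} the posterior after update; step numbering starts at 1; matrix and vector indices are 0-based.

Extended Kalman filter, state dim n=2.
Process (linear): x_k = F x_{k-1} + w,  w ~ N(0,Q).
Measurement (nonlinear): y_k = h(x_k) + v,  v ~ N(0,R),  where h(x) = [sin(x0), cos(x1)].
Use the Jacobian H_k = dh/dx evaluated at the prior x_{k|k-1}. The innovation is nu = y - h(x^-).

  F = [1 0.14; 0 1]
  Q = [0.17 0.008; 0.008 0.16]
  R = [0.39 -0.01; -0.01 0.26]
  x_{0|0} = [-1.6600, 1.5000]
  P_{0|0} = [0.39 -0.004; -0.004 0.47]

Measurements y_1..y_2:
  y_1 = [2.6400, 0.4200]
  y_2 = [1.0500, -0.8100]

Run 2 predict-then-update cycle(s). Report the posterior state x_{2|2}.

step 1: x^-=[-1.4500, 1.5000]  P^-=[0.5681 0.0698; 0.0698 0.6300]  H_jac=[0.1205 0.0000; 0.0000 -0.9975]  S=[0.3982 -0.0184; -0.0184 0.8868]  K=[0.1684 -0.0750; -0.0116 -0.7088]  nu=[3.6327, 0.3493]  x^+=[-0.8643, 1.2102]  P^+=[0.5513 0.0212; 0.0212 0.1846]
step 2: x^-=[-0.6949, 1.2102]  P^-=[0.7309 0.0551; 0.0551 0.3446]  H_jac=[0.7681 0.0000; 0.0000 -0.9357]  S=[0.8212 -0.0496; -0.0496 0.5618]  K=[0.6817 -0.0316; 0.0169 -0.5726]  nu=[1.6903, -1.1628]  x^+=[0.4941, 1.9047]  P^+=[0.3465 0.0161; 0.0161 0.1593]

x_post = [0.4941, 1.9047]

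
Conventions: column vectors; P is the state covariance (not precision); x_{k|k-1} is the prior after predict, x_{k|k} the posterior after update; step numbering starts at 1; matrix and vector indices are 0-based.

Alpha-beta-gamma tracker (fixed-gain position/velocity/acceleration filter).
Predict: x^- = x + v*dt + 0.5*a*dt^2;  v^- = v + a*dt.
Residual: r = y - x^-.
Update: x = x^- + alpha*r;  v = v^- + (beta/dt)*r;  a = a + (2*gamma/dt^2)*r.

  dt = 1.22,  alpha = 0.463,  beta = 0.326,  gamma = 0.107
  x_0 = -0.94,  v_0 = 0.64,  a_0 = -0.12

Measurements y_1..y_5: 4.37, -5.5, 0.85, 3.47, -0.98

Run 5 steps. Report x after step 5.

step 1: x_pred=-0.2485  r=4.6185  x^+=1.8899  v^+=1.7277  a^+=0.5440
step 2: x_pred=4.4026  r=-9.9026  x^+=-0.1823  v^+=-0.2546  a^+=-0.8797
step 3: x_pred=-1.1477  r=1.9977  x^+=-0.2228  v^+=-0.7941  a^+=-0.5925
step 4: x_pred=-1.6325  r=5.1025  x^+=0.7300  v^+=-0.1535  a^+=0.1411
step 5: x_pred=0.6477  r=-1.6277  x^+=-0.1059  v^+=-0.4163  a^+=-0.0929

x_post = -0.1059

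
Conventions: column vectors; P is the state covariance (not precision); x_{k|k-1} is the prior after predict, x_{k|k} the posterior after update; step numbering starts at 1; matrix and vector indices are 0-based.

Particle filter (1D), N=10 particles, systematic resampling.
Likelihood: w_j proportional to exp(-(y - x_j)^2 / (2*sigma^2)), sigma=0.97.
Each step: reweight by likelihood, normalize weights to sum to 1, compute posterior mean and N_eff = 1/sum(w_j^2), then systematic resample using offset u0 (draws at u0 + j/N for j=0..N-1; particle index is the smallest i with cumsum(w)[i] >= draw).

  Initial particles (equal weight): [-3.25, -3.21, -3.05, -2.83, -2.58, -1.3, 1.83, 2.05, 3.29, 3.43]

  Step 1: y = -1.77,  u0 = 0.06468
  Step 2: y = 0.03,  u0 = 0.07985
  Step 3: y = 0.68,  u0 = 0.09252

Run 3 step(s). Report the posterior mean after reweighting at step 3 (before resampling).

post_mean = -1.3000

step 1: w=[0.0973, 0.1035, 0.1304, 0.1715, 0.2198, 0.2770, 0.0003, 0.0001, 0.0000, 0.0000]  mean=-2.4579  Neff=5.2175  idx=[0, 1, 2, 3, 3, 4, 4, 5, 5, 5]
step 2: w=[0.0026, 0.0030, 0.0051, 0.0102, 0.0102, 0.0212, 0.0212, 0.3088, 0.3088, 0.3088]  mean=-1.4053  Neff=3.4811  idx=[7, 7, 7, 7, 8, 8, 8, 9, 9, 9]
step 3: w=[0.1000, 0.1000, 0.1000, 0.1000, 0.1000, 0.1000, 0.1000, 0.1000, 0.1000, 0.1000]  mean=-1.3000  Neff=10.0000  idx=[0, 1, 2, 3, 4, 5, 6, 7, 8, 9]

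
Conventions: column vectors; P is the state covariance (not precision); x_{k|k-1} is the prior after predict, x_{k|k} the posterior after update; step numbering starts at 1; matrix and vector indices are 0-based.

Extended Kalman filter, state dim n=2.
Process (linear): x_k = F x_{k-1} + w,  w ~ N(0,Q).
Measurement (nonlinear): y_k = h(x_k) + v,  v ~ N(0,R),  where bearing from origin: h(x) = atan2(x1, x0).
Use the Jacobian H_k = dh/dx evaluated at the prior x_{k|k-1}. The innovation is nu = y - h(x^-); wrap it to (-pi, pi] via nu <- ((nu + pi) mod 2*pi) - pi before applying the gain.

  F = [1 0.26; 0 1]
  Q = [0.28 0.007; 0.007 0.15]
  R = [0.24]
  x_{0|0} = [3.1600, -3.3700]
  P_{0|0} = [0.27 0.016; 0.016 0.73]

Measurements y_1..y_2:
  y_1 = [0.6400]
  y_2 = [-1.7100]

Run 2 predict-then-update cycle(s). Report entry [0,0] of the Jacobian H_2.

step 1: x^-=[2.2838, -3.3700]  P^-=[0.6077 0.2128; 0.2128 0.8800]  H_jac=[0.2033 0.1378]  S=[0.2938]  K=[0.5205; 0.5601]  nu=[1.6152]  x^+=[3.1244, -2.4653]  P^+=[0.5281 0.1272; 0.1272 0.7878]
step 2: x^-=[2.4835, -2.4653]  P^-=[0.9275 0.3390; 0.3390 0.9378]  H_jac=[0.2013 0.2028]  S=[0.3439]  K=[0.7430; 0.7516]  nu=[-0.9283]  x^+=[1.7938, -3.1630]  P^+=[0.7377 0.1470; 0.1470 0.7436]

H_jac[0,0] = 0.2013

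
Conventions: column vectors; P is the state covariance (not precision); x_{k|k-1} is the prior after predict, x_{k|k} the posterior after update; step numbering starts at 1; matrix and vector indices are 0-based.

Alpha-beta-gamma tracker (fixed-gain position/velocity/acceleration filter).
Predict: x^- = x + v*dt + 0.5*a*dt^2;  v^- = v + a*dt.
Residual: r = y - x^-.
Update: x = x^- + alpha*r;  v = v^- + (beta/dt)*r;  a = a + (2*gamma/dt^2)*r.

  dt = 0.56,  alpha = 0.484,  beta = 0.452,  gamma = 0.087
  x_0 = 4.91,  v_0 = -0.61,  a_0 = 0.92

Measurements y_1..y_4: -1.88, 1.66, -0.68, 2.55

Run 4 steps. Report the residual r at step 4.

step 1: x_pred=4.7127  r=-6.5927  x^+=1.5218  v^+=-5.4160  a^+=-2.7379
step 2: x_pred=-1.9405  r=3.6005  x^+=-0.1978  v^+=-4.0432  a^+=-0.7402
step 3: x_pred=-2.5781  r=1.8981  x^+=-1.6594  v^+=-2.9257  a^+=0.3129
step 4: x_pred=-3.2487  r=5.7987  x^+=-0.4421  v^+=1.9300  a^+=3.5303

resid = 5.7987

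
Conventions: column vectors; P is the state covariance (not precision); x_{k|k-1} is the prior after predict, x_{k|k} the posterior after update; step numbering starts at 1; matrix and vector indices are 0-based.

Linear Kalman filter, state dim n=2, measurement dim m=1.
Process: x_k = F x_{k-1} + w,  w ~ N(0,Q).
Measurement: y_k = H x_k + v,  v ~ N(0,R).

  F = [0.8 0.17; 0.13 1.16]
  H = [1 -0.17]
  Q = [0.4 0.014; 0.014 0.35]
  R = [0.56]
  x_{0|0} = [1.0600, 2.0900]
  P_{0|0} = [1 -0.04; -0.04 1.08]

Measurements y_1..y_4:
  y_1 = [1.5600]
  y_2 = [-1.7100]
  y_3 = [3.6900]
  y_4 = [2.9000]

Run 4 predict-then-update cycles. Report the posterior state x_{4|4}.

step 1: x^-=[1.2033, 2.5622]  P^-=[1.0603 0.2930; 0.2930 1.8081]  S=[1.5730]  K=[0.6424; -0.0092]  nu=[0.7923]  x^+=[1.7123, 2.5549]  P^+=[0.4111 0.3022; 0.3022 1.8080]
step 2: x^-=[1.8042, 3.1863]  P^-=[0.7976 0.7004; 0.7004 2.8809]  S=[1.2027]  K=[0.5642; 0.1752]  nu=[-2.9725]  x^+=[0.1272, 2.6656]  P^+=[0.4148 0.5816; 0.5816 2.8440]
step 3: x^-=[0.5549, 3.1087]  P^-=[0.9058 1.1705; 1.1705 4.3593]  S=[1.1939]  K=[0.5921; 0.3597]  nu=[3.6635]  x^+=[2.7240, 4.4265]  P^+=[0.4873 0.9163; 0.9163 4.2048]
step 4: x^-=[2.9317, 5.4889]  P^-=[1.0826 1.7644; 1.7644 6.2925]  S=[1.2246]  K=[0.6391; 0.5673]  nu=[0.9014]  x^+=[3.5078, 6.0002]  P^+=[0.5824 1.3204; 1.3204 5.8985]

x_post = [3.5078, 6.0002]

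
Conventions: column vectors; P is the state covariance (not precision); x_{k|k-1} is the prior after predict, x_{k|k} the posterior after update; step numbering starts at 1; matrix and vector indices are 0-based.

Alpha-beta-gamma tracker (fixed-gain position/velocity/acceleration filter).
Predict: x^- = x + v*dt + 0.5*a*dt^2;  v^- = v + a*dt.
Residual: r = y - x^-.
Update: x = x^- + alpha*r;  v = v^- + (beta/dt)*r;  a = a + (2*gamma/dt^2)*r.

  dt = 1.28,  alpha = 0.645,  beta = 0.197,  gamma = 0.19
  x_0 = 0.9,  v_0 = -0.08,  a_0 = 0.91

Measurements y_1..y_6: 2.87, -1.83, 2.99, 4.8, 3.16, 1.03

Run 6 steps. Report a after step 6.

step 1: x_pred=1.5431  r=1.3269  x^+=2.3989  v^+=1.2890  a^+=1.2178
step 2: x_pred=5.0465  r=-6.8765  x^+=0.6111  v^+=1.7894  a^+=-0.3771
step 3: x_pred=2.5927  r=0.3973  x^+=2.8489  v^+=1.3679  a^+=-0.2850
step 4: x_pred=4.3663  r=0.4337  x^+=4.6461  v^+=1.0698  a^+=-0.1844
step 5: x_pred=5.8644  r=-2.7044  x^+=4.1201  v^+=0.4176  a^+=-0.8116
step 6: x_pred=3.9897  r=-2.9597  x^+=2.0807  v^+=-1.0768  a^+=-1.4981

a_post = -1.4981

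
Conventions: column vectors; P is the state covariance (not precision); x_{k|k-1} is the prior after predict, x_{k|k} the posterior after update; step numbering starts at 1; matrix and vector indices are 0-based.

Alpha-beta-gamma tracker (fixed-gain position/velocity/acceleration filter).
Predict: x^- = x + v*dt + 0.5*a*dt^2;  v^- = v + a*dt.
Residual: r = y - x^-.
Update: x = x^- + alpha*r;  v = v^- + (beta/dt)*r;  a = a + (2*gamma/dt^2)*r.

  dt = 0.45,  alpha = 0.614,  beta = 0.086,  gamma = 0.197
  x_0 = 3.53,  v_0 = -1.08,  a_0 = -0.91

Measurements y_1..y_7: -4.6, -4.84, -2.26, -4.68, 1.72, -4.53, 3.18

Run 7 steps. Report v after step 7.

step 1: x_pred=2.9519  r=-7.5519  x^+=-1.6850  v^+=-2.9327  a^+=-15.6035
step 2: x_pred=-4.5846  r=-0.2554  x^+=-4.7414  v^+=-10.0031  a^+=-16.1005
step 3: x_pred=-10.8730  r=8.6130  x^+=-5.5846  v^+=-15.6023  a^+=0.6576
step 4: x_pred=-12.5391  r=7.8591  x^+=-7.7136  v^+=-13.8044  a^+=15.9489
step 5: x_pred=-12.3108  r=14.0308  x^+=-3.6959  v^+=-3.9460  a^+=43.2482
step 6: x_pred=-1.0927  r=-3.4373  x^+=-3.2032  v^+=14.8588  a^+=36.5603
step 7: x_pred=7.1850  r=-4.0050  x^+=4.7259  v^+=30.5456  a^+=28.7679

v_post = 30.5456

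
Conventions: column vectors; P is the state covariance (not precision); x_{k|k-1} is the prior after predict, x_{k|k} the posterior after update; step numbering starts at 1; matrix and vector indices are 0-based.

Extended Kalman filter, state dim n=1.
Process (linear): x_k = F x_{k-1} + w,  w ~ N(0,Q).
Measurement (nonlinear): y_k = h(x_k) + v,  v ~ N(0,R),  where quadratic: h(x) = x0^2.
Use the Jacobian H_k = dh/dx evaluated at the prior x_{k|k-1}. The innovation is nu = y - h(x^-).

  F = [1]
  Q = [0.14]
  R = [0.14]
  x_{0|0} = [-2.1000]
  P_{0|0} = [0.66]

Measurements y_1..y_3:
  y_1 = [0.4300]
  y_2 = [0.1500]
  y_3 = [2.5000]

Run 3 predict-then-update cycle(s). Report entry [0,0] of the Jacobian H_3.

H_jac[0,0] = -1.4449

step 1: x^-=[-2.1000]  P^-=[0.8000]  H_jac=[-4.2000]  S=[14.2520]  K=[-0.2358]  nu=[-3.9800]  x^+=[-1.1617]  P^+=[0.0079]
step 2: x^-=[-1.1617]  P^-=[0.1479]  H_jac=[-2.3234]  S=[0.9382]  K=[-0.3662]  nu=[-1.1995]  x^+=[-0.7225]  P^+=[0.0221]
step 3: x^-=[-0.7225]  P^-=[0.1621]  H_jac=[-1.4449]  S=[0.4783]  K=[-0.4895]  nu=[1.9781]  x^+=[-1.6908]  P^+=[0.0474]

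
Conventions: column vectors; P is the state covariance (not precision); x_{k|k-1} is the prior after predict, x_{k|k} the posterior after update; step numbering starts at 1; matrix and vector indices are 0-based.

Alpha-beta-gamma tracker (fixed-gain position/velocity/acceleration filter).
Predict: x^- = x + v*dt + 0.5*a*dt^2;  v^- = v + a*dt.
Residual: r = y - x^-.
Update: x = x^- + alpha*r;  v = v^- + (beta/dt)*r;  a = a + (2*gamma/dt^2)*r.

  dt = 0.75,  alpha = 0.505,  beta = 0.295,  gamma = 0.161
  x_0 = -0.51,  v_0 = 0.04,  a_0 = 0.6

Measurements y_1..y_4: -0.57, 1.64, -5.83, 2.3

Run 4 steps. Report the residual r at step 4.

step 1: x_pred=-0.3113  r=-0.2587  x^+=-0.4419  v^+=0.3882  a^+=0.4519
step 2: x_pred=-0.0237  r=1.6637  x^+=0.8165  v^+=1.3815  a^+=1.4042
step 3: x_pred=2.2476  r=-8.0776  x^+=-1.8316  v^+=-0.7425  a^+=-3.2197
step 4: x_pred=-3.2940  r=5.5940  x^+=-0.4690  v^+=-0.9570  a^+=-0.0175

resid = 5.5940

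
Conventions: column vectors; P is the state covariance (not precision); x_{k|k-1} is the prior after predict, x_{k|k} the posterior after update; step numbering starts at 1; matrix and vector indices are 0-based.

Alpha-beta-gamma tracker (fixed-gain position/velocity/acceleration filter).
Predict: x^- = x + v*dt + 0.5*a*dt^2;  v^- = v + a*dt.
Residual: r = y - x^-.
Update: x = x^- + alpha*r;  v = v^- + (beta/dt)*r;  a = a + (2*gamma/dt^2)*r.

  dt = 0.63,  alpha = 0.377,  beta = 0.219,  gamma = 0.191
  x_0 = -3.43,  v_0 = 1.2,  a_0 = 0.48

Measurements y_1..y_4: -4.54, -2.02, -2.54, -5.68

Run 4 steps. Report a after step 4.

a_post = -3.3393

step 1: x_pred=-2.5787  r=-1.9613  x^+=-3.3181  v^+=0.8206  a^+=-1.4076
step 2: x_pred=-3.0805  r=1.0605  x^+=-2.6807  v^+=0.3025  a^+=-0.3870
step 3: x_pred=-2.5669  r=0.0269  x^+=-2.5568  v^+=0.0680  a^+=-0.3610
step 4: x_pred=-2.5856  r=-3.0944  x^+=-3.7522  v^+=-1.2351  a^+=-3.3393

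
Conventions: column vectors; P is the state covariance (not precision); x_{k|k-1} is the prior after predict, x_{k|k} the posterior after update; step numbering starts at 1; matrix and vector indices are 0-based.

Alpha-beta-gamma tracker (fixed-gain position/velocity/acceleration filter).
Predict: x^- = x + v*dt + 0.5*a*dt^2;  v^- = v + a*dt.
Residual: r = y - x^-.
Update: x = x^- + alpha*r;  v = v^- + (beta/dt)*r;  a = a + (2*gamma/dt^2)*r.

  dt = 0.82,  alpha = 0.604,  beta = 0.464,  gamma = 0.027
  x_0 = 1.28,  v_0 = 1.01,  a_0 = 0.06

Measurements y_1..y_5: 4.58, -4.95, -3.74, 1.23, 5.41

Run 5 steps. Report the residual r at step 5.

resid = 7.1808

step 1: x_pred=2.1284  r=2.4516  x^+=3.6092  v^+=2.4465  a^+=0.2569
step 2: x_pred=5.7016  r=-10.6516  x^+=-0.7320  v^+=-3.3701  a^+=-0.5985
step 3: x_pred=-3.6967  r=-0.0433  x^+=-3.7229  v^+=-3.8854  a^+=-0.6020
step 4: x_pred=-7.1113  r=8.3413  x^+=-2.0732  v^+=0.3409  a^+=0.0679
step 5: x_pred=-1.7708  r=7.1808  x^+=2.5664  v^+=4.4598  a^+=0.6446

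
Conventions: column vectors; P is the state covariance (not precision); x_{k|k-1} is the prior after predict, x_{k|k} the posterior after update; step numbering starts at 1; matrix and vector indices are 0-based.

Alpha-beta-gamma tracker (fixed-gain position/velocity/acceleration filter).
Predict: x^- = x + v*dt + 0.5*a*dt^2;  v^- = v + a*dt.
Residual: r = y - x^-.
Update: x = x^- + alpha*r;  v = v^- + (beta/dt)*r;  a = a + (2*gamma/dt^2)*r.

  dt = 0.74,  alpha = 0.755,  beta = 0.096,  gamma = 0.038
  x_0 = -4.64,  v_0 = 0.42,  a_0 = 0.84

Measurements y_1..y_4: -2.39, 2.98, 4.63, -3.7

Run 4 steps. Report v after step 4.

v_post = 3.7482

step 1: x_pred=-4.0992  r=1.7092  x^+=-2.8088  v^+=1.2633  a^+=1.0772
step 2: x_pred=-1.5789  r=4.5589  x^+=1.8631  v^+=2.6519  a^+=1.7099
step 3: x_pred=4.2937  r=0.3363  x^+=4.5476  v^+=3.9609  a^+=1.7566
step 4: x_pred=7.9596  r=-11.6596  x^+=-0.8434  v^+=3.7482  a^+=0.1384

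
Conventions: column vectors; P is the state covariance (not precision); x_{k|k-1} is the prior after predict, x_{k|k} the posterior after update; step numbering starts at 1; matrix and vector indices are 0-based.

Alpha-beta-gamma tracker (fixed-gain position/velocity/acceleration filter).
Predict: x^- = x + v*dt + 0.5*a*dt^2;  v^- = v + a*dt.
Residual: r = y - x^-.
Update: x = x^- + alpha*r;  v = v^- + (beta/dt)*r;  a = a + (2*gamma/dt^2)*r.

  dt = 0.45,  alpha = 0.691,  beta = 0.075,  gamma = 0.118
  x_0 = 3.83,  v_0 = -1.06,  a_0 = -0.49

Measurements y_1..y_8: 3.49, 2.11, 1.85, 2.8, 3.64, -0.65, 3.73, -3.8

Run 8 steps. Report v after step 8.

v_post = 1.1711

step 1: x_pred=3.3034  r=0.1866  x^+=3.4323  v^+=-1.2494  a^+=-0.2725
step 2: x_pred=2.8425  r=-0.7325  x^+=2.3363  v^+=-1.4941  a^+=-1.1262
step 3: x_pred=1.5500  r=0.3000  x^+=1.7573  v^+=-1.9509  a^+=-0.7765
step 4: x_pred=0.8008  r=1.9992  x^+=2.1822  v^+=-1.9671  a^+=1.5534
step 5: x_pred=1.4543  r=2.1857  x^+=2.9646  v^+=-0.9038  a^+=4.1007
step 6: x_pred=2.9731  r=-3.6231  x^+=0.4695  v^+=0.3377  a^+=-0.1218
step 7: x_pred=0.6092  r=3.1208  x^+=2.7657  v^+=0.8030  a^+=3.5154
step 8: x_pred=3.4829  r=-7.2829  x^+=-1.5496  v^+=1.1711  a^+=-4.9724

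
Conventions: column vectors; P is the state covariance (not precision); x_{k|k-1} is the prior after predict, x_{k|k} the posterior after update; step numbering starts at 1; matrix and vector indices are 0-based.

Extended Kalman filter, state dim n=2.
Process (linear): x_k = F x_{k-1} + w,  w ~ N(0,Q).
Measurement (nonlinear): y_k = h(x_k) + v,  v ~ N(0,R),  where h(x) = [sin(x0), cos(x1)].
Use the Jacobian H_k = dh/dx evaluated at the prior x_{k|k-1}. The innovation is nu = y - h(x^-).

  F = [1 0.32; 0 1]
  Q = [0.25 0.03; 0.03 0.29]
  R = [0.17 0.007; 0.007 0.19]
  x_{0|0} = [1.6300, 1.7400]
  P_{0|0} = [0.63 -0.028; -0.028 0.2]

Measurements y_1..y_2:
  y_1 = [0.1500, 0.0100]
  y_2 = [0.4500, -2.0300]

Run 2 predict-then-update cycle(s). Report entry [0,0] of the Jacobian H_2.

H_jac[0,0] = -0.9586

step 1: x^-=[2.1868, 1.7400]  P^-=[0.8826 0.0660; 0.0660 0.4900]  H_jac=[-0.5778 0.0000; 0.0000 -0.9857]  S=[0.4646 0.0446; 0.0446 0.6661]  K=[-1.0952 -0.0244; -0.0126 -0.7243]  nu=[-0.6662, 0.1784]  x^+=[2.9120, 1.6192]  P^+=[0.3225 0.0125; 0.0125 0.1397]
step 2: x^-=[3.4302, 1.6192]  P^-=[0.5948 0.0872; 0.0872 0.4297]  H_jac=[-0.9586 0.0000; 0.0000 -0.9988]  S=[0.7166 0.0905; 0.0905 0.6187]  K=[-0.7925 -0.0248; -0.0296 -0.6894]  nu=[0.7346, -1.9817]  x^+=[2.8972, 2.9636]  P^+=[0.1407 0.0103; 0.0103 0.1313]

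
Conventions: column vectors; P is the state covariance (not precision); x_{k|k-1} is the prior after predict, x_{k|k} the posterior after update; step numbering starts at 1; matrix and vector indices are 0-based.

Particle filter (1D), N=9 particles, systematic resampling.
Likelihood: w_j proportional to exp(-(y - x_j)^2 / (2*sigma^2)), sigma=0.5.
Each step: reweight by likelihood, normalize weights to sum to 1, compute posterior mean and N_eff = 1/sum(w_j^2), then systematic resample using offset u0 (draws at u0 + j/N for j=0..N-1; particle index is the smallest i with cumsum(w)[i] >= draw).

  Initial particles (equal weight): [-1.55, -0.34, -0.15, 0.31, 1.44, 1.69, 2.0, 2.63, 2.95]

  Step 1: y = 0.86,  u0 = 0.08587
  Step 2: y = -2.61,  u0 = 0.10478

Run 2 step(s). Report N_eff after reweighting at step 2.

step 1: w=[0.0000, 0.0357, 0.0828, 0.3476, 0.3248, 0.1605, 0.0473, 0.0012, 0.0001]  mean=0.9202  Neff=3.8104  idx=[2, 3, 3, 3, 4, 4, 4, 5, 6]
step 2: w=[0.9792, 0.0069, 0.0069, 0.0069, 0.0000, 0.0000, 0.0000, 0.0000, 0.0000]  mean=-0.1404  Neff=1.0428  idx=[0, 0, 0, 0, 0, 0, 0, 0, 3]

N_eff = 1.0428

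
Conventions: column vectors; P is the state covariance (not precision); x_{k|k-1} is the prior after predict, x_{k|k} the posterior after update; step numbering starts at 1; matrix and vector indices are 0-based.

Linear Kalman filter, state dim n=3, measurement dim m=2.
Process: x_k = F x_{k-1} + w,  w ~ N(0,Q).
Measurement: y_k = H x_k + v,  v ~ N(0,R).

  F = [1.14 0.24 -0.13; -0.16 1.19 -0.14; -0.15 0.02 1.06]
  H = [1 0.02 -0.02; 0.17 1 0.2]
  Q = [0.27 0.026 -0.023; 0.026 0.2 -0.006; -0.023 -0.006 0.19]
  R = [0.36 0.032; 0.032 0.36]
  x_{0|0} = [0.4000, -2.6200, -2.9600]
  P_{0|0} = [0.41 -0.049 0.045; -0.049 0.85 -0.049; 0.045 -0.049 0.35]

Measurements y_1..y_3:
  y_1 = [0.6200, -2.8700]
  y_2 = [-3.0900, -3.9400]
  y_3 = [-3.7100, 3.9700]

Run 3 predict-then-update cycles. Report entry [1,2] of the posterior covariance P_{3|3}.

P_post[1,2] = -0.2218

step 1: x^-=[0.2120, -2.7674, -3.2500]  P^-=[0.8206 0.1387 -0.0937; 0.1387 1.4580 -0.0873; -0.0937 -0.0873 0.5767]  S=[1.1908 0.3205; 0.3205 1.8707]  K=[0.6874 0.0209; -0.0715 0.7949; -0.0960 0.0229]  nu=[0.3983, 0.5114]  x^+=[0.4965, -2.3894, -3.2765]  P^+=[0.2479 -0.0085 -0.0204; -0.0085 0.3063 -0.1046; -0.0204 -0.1046 0.5662]
step 2: x^-=[0.4185, -2.4641, -3.5954]  P^-=[0.6273 0.0898 -0.1932; 0.0898 0.6883 -0.2038; -0.1932 -0.2038 0.8340]  S=[0.9994 0.2045; 0.2045 1.0357]  K=[0.6275 0.0285; -0.0242 0.6448; -0.2087 -0.0263]  nu=[-3.5312, -0.8280]  x^+=[-1.8209, -2.9126, -2.8365]  P^+=[0.2256 0.0034 -0.0570; 0.0034 0.2636 -0.1639; -0.0570 -0.1639 0.7875]
step 3: x^-=[-2.4061, -2.7775, -2.7918]  P^-=[0.6207 0.1177 -0.2801; 0.1177 0.6452 -0.3097; -0.2801 -0.3097 1.0911]  S=[0.9975 0.2140; 0.2140 0.9639]  K=[0.6226 0.0352; 0.0030 0.6252; -0.2918 -0.0795]  nu=[-1.3042, 7.7149]  x^+=[-2.9466, 2.0422, -3.0243]  P^+=[0.2234 0.0113 -0.0834; 0.0113 0.2676 -0.2218; -0.0834 -0.2218 0.9902]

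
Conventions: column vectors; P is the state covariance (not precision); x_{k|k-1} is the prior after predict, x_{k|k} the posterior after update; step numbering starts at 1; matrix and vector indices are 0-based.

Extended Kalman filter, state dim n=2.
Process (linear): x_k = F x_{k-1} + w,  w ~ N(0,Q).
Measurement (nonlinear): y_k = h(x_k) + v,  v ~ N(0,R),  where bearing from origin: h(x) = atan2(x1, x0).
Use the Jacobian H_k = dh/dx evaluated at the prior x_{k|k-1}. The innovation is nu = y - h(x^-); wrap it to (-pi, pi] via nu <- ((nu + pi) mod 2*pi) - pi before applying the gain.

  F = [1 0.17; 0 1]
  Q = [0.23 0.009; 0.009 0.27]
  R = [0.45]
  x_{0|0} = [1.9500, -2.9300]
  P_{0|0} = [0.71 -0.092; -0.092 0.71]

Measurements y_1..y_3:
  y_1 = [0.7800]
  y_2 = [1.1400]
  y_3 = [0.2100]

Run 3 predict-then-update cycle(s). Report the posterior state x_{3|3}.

x_post = [2.9928, -0.9706]

step 1: x^-=[1.4519, -2.9300]  P^-=[0.9292 0.0377; 0.0377 0.9800]  H_jac=[0.2740 0.1358]  S=[0.5406]  K=[0.4804; 0.2652]  nu=[1.8907]  x^+=[2.3603, -2.4285]  P^+=[0.8045 -0.0312; -0.0312 0.9420]
step 2: x^-=[1.9474, -2.4285]  P^-=[1.0511 0.1379; 0.1379 1.2120]  H_jac=[0.2506 0.2010]  S=[0.5789]  K=[0.5029; 0.4805]  nu=[2.0349]  x^+=[2.9709, -1.4508]  P^+=[0.9046 -0.0019; -0.0019 1.0783]
step 3: x^-=[2.7242, -1.4508]  P^-=[1.1651 0.1904; 0.1904 1.3483]  H_jac=[0.1523 0.2860]  S=[0.6039]  K=[0.3840; 0.6865]  nu=[0.6993]  x^+=[2.9928, -0.9706]  P^+=[1.0761 0.0312; 0.0312 1.0637]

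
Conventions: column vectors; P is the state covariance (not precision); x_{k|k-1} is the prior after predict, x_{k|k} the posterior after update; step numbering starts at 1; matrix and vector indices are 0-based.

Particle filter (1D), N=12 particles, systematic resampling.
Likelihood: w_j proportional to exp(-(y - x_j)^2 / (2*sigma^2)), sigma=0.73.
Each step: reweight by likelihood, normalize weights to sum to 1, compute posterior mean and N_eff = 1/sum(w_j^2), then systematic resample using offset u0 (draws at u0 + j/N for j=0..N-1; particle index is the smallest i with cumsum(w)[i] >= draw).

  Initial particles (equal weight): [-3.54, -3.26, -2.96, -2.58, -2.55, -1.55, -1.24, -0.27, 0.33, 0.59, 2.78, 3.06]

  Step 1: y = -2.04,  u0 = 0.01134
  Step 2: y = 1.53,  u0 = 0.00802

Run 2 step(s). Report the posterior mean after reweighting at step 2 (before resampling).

post_mean = -1.2884

step 1: w=[0.0321, 0.0656, 0.1199, 0.2017, 0.2078, 0.2117, 0.1455, 0.0140, 0.0014, 0.0004, 0.0000, 0.0000]  mean=-2.2442  Neff=5.8920  idx=[0, 1, 2, 3, 3, 4, 4, 4, 5, 5, 6, 6]
step 2: w=[0.0000, 0.0000, 0.0000, 0.0001, 0.0001, 0.0001, 0.0001, 0.0001, 0.0771, 0.0771, 0.4227, 0.4227]  mean=-1.2884  Neff=2.7085  idx=[8, 9, 10, 10, 10, 10, 10, 11, 11, 11, 11, 11]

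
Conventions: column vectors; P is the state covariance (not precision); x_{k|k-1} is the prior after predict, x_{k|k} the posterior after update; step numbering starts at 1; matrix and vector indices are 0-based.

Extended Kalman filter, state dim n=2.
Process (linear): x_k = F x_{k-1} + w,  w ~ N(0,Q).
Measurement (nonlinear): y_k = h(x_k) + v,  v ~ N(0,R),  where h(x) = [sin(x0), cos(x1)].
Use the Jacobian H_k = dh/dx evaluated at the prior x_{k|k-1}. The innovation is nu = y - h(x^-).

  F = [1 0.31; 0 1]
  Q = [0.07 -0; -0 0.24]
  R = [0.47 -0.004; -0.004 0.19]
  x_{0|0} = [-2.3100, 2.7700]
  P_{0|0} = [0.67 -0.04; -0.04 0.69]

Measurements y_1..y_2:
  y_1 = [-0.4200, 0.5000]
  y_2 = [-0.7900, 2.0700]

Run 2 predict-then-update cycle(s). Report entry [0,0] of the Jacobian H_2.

H_jac[0,0] = 0.3251

step 1: x^-=[-1.4513, 2.7700]  P^-=[0.7815 0.1739; 0.1739 0.9300]  H_jac=[0.1192 0.0000; 0.0000 -0.3631]  S=[0.4811 -0.0115; -0.0115 0.3126]  K=[0.1890 -0.1950; 0.0172 -1.0796]  nu=[0.5729, 1.4318]  x^+=[-1.6223, 1.2342]  P^+=[0.7516 0.1041; 0.1041 0.5651]
step 2: x^-=[-1.2397, 1.2342]  P^-=[0.9405 0.2793; 0.2793 0.8051]  H_jac=[0.3251 0.0000; 0.0000 -0.9439]  S=[0.5694 -0.0897; -0.0897 0.9073]  K=[0.4990 -0.2412; 0.0279 -0.8348]  nu=[0.1557, 1.7397]  x^+=[-1.5817, -0.2138]  P^+=[0.7243 0.0507; 0.0507 0.1682]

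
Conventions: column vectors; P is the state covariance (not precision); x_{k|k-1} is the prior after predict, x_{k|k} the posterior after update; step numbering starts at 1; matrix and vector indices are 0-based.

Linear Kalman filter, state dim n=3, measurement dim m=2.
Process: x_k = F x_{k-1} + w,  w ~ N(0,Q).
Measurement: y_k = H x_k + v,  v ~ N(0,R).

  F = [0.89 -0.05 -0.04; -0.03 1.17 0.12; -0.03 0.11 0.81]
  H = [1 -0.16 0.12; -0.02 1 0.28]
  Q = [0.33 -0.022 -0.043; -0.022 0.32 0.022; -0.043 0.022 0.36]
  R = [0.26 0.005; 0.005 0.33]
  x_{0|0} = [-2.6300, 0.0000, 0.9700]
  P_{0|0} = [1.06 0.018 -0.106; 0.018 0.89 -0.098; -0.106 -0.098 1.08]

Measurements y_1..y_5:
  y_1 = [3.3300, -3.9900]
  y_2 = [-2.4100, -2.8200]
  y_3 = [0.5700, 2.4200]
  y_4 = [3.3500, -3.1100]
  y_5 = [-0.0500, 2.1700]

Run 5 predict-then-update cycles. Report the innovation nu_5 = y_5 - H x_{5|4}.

step 1: x^-=[-2.3795, 0.1953, 0.8646]  P^-=[1.1791 -0.0951 -0.1815; -0.0951 1.5268 0.1506; -0.1815 0.1506 1.0679]  S=[1.4747 -0.3614; -0.3614 2.0312]  K=[0.8100 0.0607; -0.0296 0.7681; 0.0022 0.2235]  nu=[5.6370, -4.4750]  x^+=[1.9149, -3.4089, -0.1231]  P^+=[0.2396 0.0698 -0.1463; 0.0698 0.3107 -0.1998; -0.1463 -0.1998 0.9667]
step 2: x^-=[1.8796, -4.0606, -0.5321]  P^-=[0.5255 0.0164 -0.1721; 0.0164 0.6995 -0.0345; -0.1721 -0.0345 0.9693]  S=[0.7722 -0.1188; -0.1188 1.0876]  K=[0.6555 0.0327; -0.0321 0.6304; -0.0317 0.2176]  nu=[-4.8755, 1.4272]  x^+=[-1.2695, -3.0044, -0.0671]  P^+=[0.1977 0.0592 -0.1470; 0.0592 0.2616 -0.1876; -0.1470 -0.1876 0.9154]
step 3: x^-=[-0.9770, -3.4851, -0.3468]  P^-=[0.4932 0.0088 -0.1712; 0.0088 0.6357 -0.0336; -0.1712 -0.0336 0.9373]  S=[0.7403 -0.1164; -0.1164 1.0221]  K=[0.6404 0.0249; -0.0354 0.6085; -0.0371 0.2230]  nu=[1.0310, 5.9827]  x^+=[-0.1677, 0.1191, 0.9491]  P^+=[0.1926 0.0553 -0.1428; 0.0553 0.2513 -0.1768; -0.1428 -0.1768 0.8835]
step 4: x^-=[-0.1931, 0.2582, 0.7869]  P^-=[0.4892 0.0055 -0.1679; 0.0055 0.6243 -0.0277; -0.1679 -0.0277 0.9179]  S=[0.7374 -0.1170; -0.1170 1.0127]  K=[0.6385 0.0231; -0.0366 0.6045; -0.0364 0.2256]  nu=[3.4900, -3.5924]  x^+=[1.9523, -2.0413, -0.1507]  P^+=[0.1914 0.0536 -0.1392; 0.0536 0.2481 -0.1703; -0.1392 -0.1703 0.8635]
step 5: x^-=[1.8457, -2.4650, -0.4052]  P^-=[0.4881 0.0041 -0.1650; 0.0041 0.6216 -0.0238; -0.1650 -0.0238 0.9058]  S=[0.7370 -0.1173; -0.1173 1.0112]  K=[0.6381 0.0227; -0.0372 0.6038; -0.0352 0.2265]  nu=[-2.2414, 4.7854]  x^+=[0.5241, 0.5075, 0.7575]  P^+=[0.1909 0.0528 -0.1368; 0.0528 0.2467 -0.1665; -0.1368 -0.1665 0.8511]

innov = [-2.2414, 4.7854]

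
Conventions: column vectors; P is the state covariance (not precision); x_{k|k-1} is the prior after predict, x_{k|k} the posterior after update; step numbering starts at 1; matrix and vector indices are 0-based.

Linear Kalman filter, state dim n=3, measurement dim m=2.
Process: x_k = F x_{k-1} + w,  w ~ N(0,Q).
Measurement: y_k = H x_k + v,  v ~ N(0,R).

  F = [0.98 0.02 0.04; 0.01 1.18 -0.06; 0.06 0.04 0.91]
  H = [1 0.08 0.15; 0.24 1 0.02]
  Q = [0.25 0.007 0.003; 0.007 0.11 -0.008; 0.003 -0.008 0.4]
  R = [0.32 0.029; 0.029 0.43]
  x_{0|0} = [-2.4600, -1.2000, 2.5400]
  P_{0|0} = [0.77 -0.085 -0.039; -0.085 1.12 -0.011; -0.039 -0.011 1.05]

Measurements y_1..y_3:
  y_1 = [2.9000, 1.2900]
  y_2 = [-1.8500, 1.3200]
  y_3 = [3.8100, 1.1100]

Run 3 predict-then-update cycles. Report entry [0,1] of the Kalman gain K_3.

step 1: x^-=[-2.3332, -1.5930, 2.1158]  P^-=[0.9852 -0.0581 0.0489; -0.0581 1.6729 -0.0301; 0.0489 -0.0301 1.2686]  S=[1.3491 0.3421; 0.3421 2.1316]  K=[0.7411 -0.0348; -0.1506 0.8022; 0.1821 -0.0259]  nu=[5.0433, 3.4007]  x^+=[1.2860, 0.3755, 2.9458]  P^+=[0.2593 -0.0532 -0.1263; -0.0532 0.3533 -0.0001; -0.1263 -0.0001 1.2257]
step 2: x^-=[1.3856, 0.2792, 2.7729]  P^-=[0.4892 -0.0392 -0.0520; -0.0392 0.6053 -0.0626; -0.0520 -0.0626 1.4024]  S=[0.8212 0.1467; 0.1467 1.0422]  K=[0.5838 -0.0081; -0.1047 0.5853; 0.1998 -0.0733]  nu=[-3.6739, 0.6528]  x^+=[-0.7645, 1.0461, 1.9908]  P^+=[0.2106 -0.0343 -0.1419; -0.0343 0.2572 -0.0190; -0.1419 -0.0190 1.3683]
step 3: x^-=[-0.6487, 1.1073, 1.8076]  P^-=[0.4421 -0.0204 -0.0633; -0.0204 0.4752 -0.0940; -0.0633 -0.0940 1.5172]  S=[0.7747 0.1391; 0.1391 0.9171]  K=[0.5548 0.0079; -0.0896 0.5243; 0.2239 -0.1200]  nu=[4.0989, 0.1222]  x^+=[1.6264, 0.8042, 2.7109]  P^+=[0.2023 -0.0261 -0.1496; -0.0261 0.2299 -0.0386; -0.1496 -0.0386 1.4727]

K[0,1] = 0.0079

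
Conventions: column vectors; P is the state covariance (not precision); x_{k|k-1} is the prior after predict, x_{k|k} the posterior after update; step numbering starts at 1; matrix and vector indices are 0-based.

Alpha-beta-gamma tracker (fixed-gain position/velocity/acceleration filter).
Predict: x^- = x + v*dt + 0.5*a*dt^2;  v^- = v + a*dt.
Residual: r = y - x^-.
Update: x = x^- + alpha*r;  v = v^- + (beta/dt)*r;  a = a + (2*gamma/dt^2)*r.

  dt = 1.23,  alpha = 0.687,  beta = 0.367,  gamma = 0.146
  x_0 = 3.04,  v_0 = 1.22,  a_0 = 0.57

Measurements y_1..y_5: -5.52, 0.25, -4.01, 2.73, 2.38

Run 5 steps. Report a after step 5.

a_post = 1.6427

step 1: x_pred=4.9718  r=-10.4918  x^+=-2.2361  v^+=-1.2094  a^+=-1.4550
step 2: x_pred=-4.8242  r=5.0742  x^+=-1.3382  v^+=-1.4850  a^+=-0.4756
step 3: x_pred=-3.5246  r=-0.4854  x^+=-3.8581  v^+=-2.2148  a^+=-0.5693
step 4: x_pred=-7.0130  r=9.7430  x^+=-0.3196  v^+=-0.0081  a^+=1.3111
step 5: x_pred=0.6623  r=1.7177  x^+=1.8424  v^+=2.1171  a^+=1.6427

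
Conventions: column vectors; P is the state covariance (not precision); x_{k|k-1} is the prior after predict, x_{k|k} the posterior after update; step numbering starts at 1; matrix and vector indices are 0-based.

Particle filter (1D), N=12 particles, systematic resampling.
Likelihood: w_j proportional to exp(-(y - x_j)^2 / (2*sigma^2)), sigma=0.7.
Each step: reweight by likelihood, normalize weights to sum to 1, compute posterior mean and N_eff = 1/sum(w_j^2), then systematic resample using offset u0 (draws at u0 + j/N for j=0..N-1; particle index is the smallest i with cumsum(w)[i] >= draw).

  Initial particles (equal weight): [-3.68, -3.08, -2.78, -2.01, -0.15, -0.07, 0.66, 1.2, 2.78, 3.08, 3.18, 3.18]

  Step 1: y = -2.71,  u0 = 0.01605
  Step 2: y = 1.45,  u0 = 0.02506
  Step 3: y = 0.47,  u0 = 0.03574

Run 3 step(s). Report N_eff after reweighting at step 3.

N_eff = 12.0000

step 1: w=[0.1340, 0.3045, 0.3484, 0.2124, 0.0004, 0.0003, 0.0000, 0.0000, 0.0000, 0.0000, 0.0000, 0.0000]  mean=-2.8265  Neff=3.6082  idx=[0, 0, 1, 1, 1, 1, 2, 2, 2, 2, 3, 3]
step 2: w=[0.0000, 0.0000, 0.0001, 0.0001, 0.0001, 0.0001, 0.0012, 0.0012, 0.0012, 0.0012, 0.4975, 0.4975]  mean=-2.0140  Neff=2.0203  idx=[10, 10, 10, 10, 10, 10, 11, 11, 11, 11, 11, 11]
step 3: w=[0.0833, 0.0833, 0.0833, 0.0833, 0.0833, 0.0833, 0.0833, 0.0833, 0.0833, 0.0833, 0.0833, 0.0833]  mean=-2.0100  Neff=12.0000  idx=[0, 1, 2, 3, 4, 5, 6, 7, 8, 9, 10, 11]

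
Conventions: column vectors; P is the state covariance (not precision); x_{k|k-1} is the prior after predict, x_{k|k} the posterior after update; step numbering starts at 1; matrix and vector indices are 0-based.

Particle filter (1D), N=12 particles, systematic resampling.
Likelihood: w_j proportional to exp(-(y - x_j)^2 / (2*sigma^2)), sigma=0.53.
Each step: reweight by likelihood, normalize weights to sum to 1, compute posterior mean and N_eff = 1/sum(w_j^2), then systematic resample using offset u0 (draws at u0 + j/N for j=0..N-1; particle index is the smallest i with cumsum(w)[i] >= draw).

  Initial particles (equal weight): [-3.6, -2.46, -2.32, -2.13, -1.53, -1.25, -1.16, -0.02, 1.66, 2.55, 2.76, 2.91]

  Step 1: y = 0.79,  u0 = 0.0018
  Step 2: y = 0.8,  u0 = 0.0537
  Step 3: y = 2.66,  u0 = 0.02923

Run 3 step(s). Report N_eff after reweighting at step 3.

N_eff = 5.0002

step 1: w=[0.0000, 0.0000, 0.0000, 0.0000, 0.0001, 0.0010, 0.0020, 0.5380, 0.4496, 0.0070, 0.0017, 0.0006]  mean=0.7560  Neff=2.0342  idx=[6, 7, 7, 7, 7, 7, 7, 8, 8, 8, 8, 8]
step 2: w=[0.0003, 0.0958, 0.0958, 0.0958, 0.0958, 0.0958, 0.0958, 0.0850, 0.0850, 0.0850, 0.0850, 0.0850]  mean=0.6935  Neff=10.9691  idx=[1, 2, 3, 4, 5, 5, 6, 7, 8, 9, 10, 11]
step 3: w=[0.0000, 0.0000, 0.0000, 0.0000, 0.0000, 0.0000, 0.0000, 0.2000, 0.2000, 0.2000, 0.2000, 0.2000]  mean=1.6600  Neff=5.0002  idx=[7, 7, 7, 8, 8, 9, 9, 10, 10, 10, 11, 11]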